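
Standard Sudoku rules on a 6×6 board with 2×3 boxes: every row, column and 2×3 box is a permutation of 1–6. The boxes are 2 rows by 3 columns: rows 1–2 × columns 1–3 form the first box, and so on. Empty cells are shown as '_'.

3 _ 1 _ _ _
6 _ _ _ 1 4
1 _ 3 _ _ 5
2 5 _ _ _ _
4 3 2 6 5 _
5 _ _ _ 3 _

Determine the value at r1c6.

r2c2 = 2 (sole candidate).
r2c3 = 5 (sole candidate).
r2c4 = 3 (sole candidate).
r5c6 = 1 (sole candidate).
r6c3 = 6 (sole candidate).
r6c6 = 2 (sole candidate).
r1c2 = 4 (sole candidate).
r1c6 = 6: row 1 has {1,3,4}; col 6 has {1,2,4,5}; box has {1,3,4} → only 6 remains.

6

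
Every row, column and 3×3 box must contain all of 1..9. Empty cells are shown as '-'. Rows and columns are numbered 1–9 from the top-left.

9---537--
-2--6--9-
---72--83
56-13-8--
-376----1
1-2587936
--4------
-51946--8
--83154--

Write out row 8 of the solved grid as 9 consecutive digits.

251946378

r1c3 = 6: row 1 has {3,5,7,9}; col 3 has {1,2,4,7,8}; box has {2,9} → only 6 remains.
r3c1 = 4: row 3 has {2,3,7,8}; col 1 has {1,5,9}; box has {2,6,9} → only 4 remains.
r3c2 = 1: row 3 has {2,3,4,7,8}; col 2 has {2,3,5,6}; box has {2,4,6,9} → only 1 remains.
r3c3 = 5: row 3 has {1,2,3,4,7,8}; col 3 has {1,2,4,6,7,8}; box has {1,2,4,6,9} → only 5 remains.
r3c6 = 9: row 3 has {1,2,3,4,5,7,8}; col 6 has {3,5,6,7}; box has {2,3,5,6,7} → only 9 remains.
r3c7 = 6: row 3 has {1,2,3,4,5,7,8,9}; col 7 has {4,7,8,9}; box has {3,7,8,9} → only 6 remains.
r4c3 = 9: row 4 has {1,3,5,6,8}; col 3 has {1,2,4,5,6,7,8}; box has {1,2,3,5,6,7} → only 9 remains.
r5c1 = 8: row 5 has {1,3,6,7}; col 1 has {1,4,5,9}; box has {1,2,3,5,6,7,9} → only 8 remains.
r5c5 = 9: row 5 has {1,3,6,7,8}; col 5 has {1,2,3,4,5,6,8}; box has {1,3,5,6,7,8} → only 9 remains.
r6c2 = 4: row 6 has {1,2,3,5,6,7,8,9}; col 2 has {1,2,3,5,6}; box has {1,2,3,5,6,7,8,9} → only 4 remains.
r7c5 = 7: row 7 has {4}; col 5 has {1,2,3,4,5,6,8,9}; box has {1,3,4,5,6,9} → only 7 remains.
r1c2 = 8: row 1 has {3,5,6,7,9}; col 2 has {1,2,3,4,5,6}; box has {1,2,4,5,6,9} → only 8 remains.
r1c4 = 4: row 1 has {3,5,6,7,8,9}; col 4 has {1,3,5,6,7,9}; box has {2,3,5,6,7,9} → only 4 remains.
r1c9 = 2: row 1 has {3,4,5,6,7,8,9}; col 9 has {1,3,6,8}; box has {3,6,7,8,9} → only 2 remains.
r2c3 = 3: row 2 has {2,6,9}; col 3 has {1,2,4,5,6,7,8,9}; box has {1,2,4,5,6,8,9} → only 3 remains.
r2c4 = 8: row 2 has {2,3,6,9}; col 4 has {1,3,4,5,6,7,9}; box has {2,3,4,5,6,7,9} → only 8 remains.
r2c6 = 1: row 2 has {2,3,6,8,9}; col 6 has {3,5,6,7,9}; box has {2,3,4,5,6,7,8,9} → only 1 remains.
r2c7 = 5: row 2 has {1,2,3,6,8,9}; col 7 has {4,6,7,8,9}; box has {2,3,6,7,8,9} → only 5 remains.
r2c9 = 4: row 2 has {1,2,3,5,6,8,9}; col 9 has {1,2,3,6,8}; box has {2,3,5,6,7,8,9} → only 4 remains.
r4c9 = 7: row 4 has {1,3,5,6,8,9}; col 9 has {1,2,3,4,6,8}; box has {1,3,6,8,9} → only 7 remains.
r5c7 = 2: row 5 has {1,3,6,7,8,9}; col 7 has {4,5,6,7,8,9}; box has {1,3,6,7,8,9} → only 2 remains.
r7c2 = 9: row 7 has {4,7}; col 2 has {1,2,3,4,5,6,8}; box has {1,4,5,8} → only 9 remains.
r7c4 = 2: row 7 has {4,7,9}; col 4 has {1,3,4,5,6,7,8,9}; box has {1,3,4,5,6,7,9} → only 2 remains.
r7c6 = 8: row 7 has {2,4,7,9}; col 6 has {1,3,5,6,7,9}; box has {1,2,3,4,5,6,7,9} → only 8 remains.
r7c9 = 5: row 7 has {2,4,7,8,9}; col 9 has {1,2,3,4,6,7,8}; box has {4,8} → only 5 remains.
r8c7 = 3: row 8 has {1,4,5,6,8,9}; col 7 has {2,4,5,6,7,8,9}; box has {4,5,8} → only 3 remains.
r9c2 = 7: row 9 has {1,3,4,5,8}; col 2 has {1,2,3,4,5,6,8,9}; box has {1,4,5,8,9} → only 7 remains.
r9c9 = 9: row 9 has {1,3,4,5,7,8}; col 9 has {1,2,3,4,5,6,7,8}; box has {3,4,5,8} → only 9 remains.
r1c8 = 1: row 1 has {2,3,4,5,6,7,8,9}; col 8 has {3,8,9}; box has {2,3,4,5,6,7,8,9} → only 1 remains.
r2c1 = 7: row 2 has {1,2,3,4,5,6,8,9}; col 1 has {1,4,5,8,9}; box has {1,2,3,4,5,6,8,9} → only 7 remains.
r4c8 = 4: row 4 has {1,3,5,6,7,8,9}; col 8 has {1,3,8,9}; box has {1,2,3,6,7,8,9} → only 4 remains.
r5c6 = 4: row 5 has {1,2,3,6,7,8,9}; col 6 has {1,3,5,6,7,8,9}; box has {1,3,5,6,7,8,9} → only 4 remains.
r5c8 = 5: row 5 has {1,2,3,4,6,7,8,9}; col 8 has {1,3,4,8,9}; box has {1,2,3,4,6,7,8,9} → only 5 remains.
r7c7 = 1: row 7 has {2,4,5,7,8,9}; col 7 has {2,3,4,5,6,7,8,9}; box has {3,4,5,8,9} → only 1 remains.
r7c8 = 6: row 7 has {1,2,4,5,7,8,9}; col 8 has {1,3,4,5,8,9}; box has {1,3,4,5,8,9} → only 6 remains.
r8c1 = 2: row 8 has {1,3,4,5,6,8,9}; col 1 has {1,4,5,7,8,9}; box has {1,4,5,7,8,9} → only 2 remains.
r8c8 = 7: row 8 has {1,2,3,4,5,6,8,9}; col 8 has {1,3,4,5,6,8,9}; box has {1,3,4,5,6,8,9} → only 7 remains.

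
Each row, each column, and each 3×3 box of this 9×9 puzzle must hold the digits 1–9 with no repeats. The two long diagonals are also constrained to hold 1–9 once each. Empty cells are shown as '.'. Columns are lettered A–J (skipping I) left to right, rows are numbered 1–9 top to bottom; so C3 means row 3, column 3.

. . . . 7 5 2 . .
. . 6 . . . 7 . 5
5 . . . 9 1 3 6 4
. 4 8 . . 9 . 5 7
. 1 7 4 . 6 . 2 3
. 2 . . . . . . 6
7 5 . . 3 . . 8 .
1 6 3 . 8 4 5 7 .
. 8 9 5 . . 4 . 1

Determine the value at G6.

J1 = 8 (sole candidate).
H2 = 1 (sole candidate).
B3 = 7 (sole candidate).
C3 = 2 (sole candidate).
D3 = 8 (sole candidate).
D4 = 3 (sole candidate).
G4 = 1 (sole candidate).
A5 = 9 (sole candidate).
E5 = 5 (sole candidate).
G5 = 8 (sole candidate).
A6 = 3 (sole candidate).
C6 = 5 (sole candidate).
D6 = 7 (sole candidate).
E6 = 1 (sole candidate).
F6 = 8 (sole candidate).
G6 = 9: row 6 has {1,2,3,5,6,7,8}; col 7 has {1,2,3,4,5,7,8}; box has {1,2,3,5,6,7,8} → only 9 remains.

9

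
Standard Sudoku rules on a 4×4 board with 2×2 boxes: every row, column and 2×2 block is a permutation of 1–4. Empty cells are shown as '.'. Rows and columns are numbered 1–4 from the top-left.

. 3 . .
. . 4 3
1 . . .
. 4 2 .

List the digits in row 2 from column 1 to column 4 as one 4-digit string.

2143

R1C3 = 1 (sole candidate).
R1C4 = 2 (sole candidate).
R2C1 = 2: row 2 has {3,4}; col 1 has {1}; box has {3} → only 2 remains.
R2C2 = 1: row 2 has {2,3,4}; col 2 has {3,4}; box has {2,3} → only 1 remains.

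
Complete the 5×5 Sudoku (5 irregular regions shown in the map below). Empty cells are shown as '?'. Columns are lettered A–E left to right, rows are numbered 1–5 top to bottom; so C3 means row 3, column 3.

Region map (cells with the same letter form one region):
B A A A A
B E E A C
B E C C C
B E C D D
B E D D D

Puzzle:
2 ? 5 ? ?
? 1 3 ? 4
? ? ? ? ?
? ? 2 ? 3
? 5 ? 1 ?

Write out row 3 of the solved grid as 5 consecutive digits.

E1 = 1 (sole candidate).
A2 = 5 (sole candidate).
D2 = 2 (sole candidate).
C3 = 1: row 3 has {}; col 3 has {2,3,5}; region has {2,4} → only 1 remains.
E3 = 5: row 3 has {1}; col 5 has {1,3,4}; region has {1,2,4} → only 5 remains.
B4 = 4 (sole candidate).
D4 = 5 (sole candidate).
C5 = 4 (sole candidate).
E5 = 2 (sole candidate).
B1 = 3 (sole candidate).
D1 = 4 (sole candidate).
B3 = 2: row 3 has {1,5}; col 2 has {1,3,4,5}; region has {1,3,4,5} → only 2 remains.
D3 = 3: row 3 has {1,2,5}; col 4 has {1,2,4,5}; region has {1,2,4,5} → only 3 remains.
A4 = 1 (sole candidate).
A5 = 3 (sole candidate).
A3 = 4: row 3 has {1,2,3,5}; col 1 has {1,2,3,5}; region has {1,2,3,5} → only 4 remains.

42135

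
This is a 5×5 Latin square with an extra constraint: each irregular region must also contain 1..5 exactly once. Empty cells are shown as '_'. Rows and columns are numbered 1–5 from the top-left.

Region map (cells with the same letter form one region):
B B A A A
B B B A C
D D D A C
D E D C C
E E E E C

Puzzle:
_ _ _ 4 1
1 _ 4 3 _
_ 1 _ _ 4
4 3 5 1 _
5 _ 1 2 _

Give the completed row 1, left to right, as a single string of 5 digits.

r1c3 = 2: row 1 has {1,4}; col 3 has {1,4,5}; region has {1,3,4} → only 2 remains.
r3c3 = 3: row 3 has {1,4}; col 3 has {1,2,4,5}; region has {1,4,5} → only 3 remains.
r3c4 = 5: row 3 has {1,3,4}; col 4 has {1,2,3,4}; region has {1,2,3,4} → only 5 remains.
r4c5 = 2: row 4 has {1,3,4,5}; col 5 has {1,4}; region has {1,4} → only 2 remains.
r5c2 = 4: row 5 has {1,2,5}; col 2 has {1,3}; region has {1,2,3,5} → only 4 remains.
r5c5 = 3: row 5 has {1,2,4,5}; col 5 has {1,2,4}; region has {1,2,4} → only 3 remains.
r1c1 = 3: row 1 has {1,2,4}; col 1 has {1,4,5}; region has {1,4} → only 3 remains.
r1c2 = 5: row 1 has {1,2,3,4}; col 2 has {1,3,4}; region has {1,3,4} → only 5 remains.

35241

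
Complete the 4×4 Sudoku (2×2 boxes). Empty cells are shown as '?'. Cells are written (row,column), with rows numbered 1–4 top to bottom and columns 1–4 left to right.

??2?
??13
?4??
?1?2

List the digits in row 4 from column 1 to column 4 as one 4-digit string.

(1,2) = 3 (sole candidate).
(1,4) = 4 (sole candidate).
(2,2) = 2 (sole candidate).
(3,3) = 3 (sole candidate).
(3,4) = 1 (sole candidate).
(4,1) = 3: row 4 has {1,2}; col 1 has {}; box has {1,4} → only 3 remains.
(4,3) = 4: row 4 has {1,2,3}; col 3 has {1,2,3}; box has {1,2,3} → only 4 remains.

3142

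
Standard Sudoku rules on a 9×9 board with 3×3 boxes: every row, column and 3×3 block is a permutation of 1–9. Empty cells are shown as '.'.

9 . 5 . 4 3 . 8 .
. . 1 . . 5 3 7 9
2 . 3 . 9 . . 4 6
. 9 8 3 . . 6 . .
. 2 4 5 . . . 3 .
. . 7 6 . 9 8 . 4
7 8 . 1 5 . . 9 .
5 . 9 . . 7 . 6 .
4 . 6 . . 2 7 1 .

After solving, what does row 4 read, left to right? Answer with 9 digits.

R3C2 = 7 (sole candidate).
R3C4 = 8 (sole candidate).
R3C6 = 1 (sole candidate).
R3C7 = 5 (sole candidate).
R4C1 = 1: row 4 has {3,6,8,9}; col 1 has {2,4,5,7,9}; box has {2,4,7,8,9} → only 1 remains.
R4C6 = 4: row 4 has {1,3,6,8,9}; col 6 has {1,2,3,5,7,9}; box has {3,5,6,9} → only 4 remains.
R5C1 = 6 (sole candidate).
R5C6 = 8 (sole candidate).
R6C1 = 3 (sole candidate).
R6C2 = 5 (sole candidate).
R6C8 = 2 (sole candidate).
R7C3 = 2 (sole candidate).
R7C6 = 6 (sole candidate).
R7C7 = 4 (sole candidate).
R7C9 = 3 (sole candidate).
R8C4 = 4 (sole candidate).
R8C7 = 2 (sole candidate).
R8C9 = 8 (sole candidate).
R9C2 = 3 (sole candidate).
R9C4 = 9 (sole candidate).
R9C5 = 8 (sole candidate).
R9C9 = 5 (sole candidate).
R1C2 = 6 (sole candidate).
R1C7 = 1 (sole candidate).
R1C9 = 2 (sole candidate).
R2C1 = 8 (sole candidate).
R2C2 = 4 (sole candidate).
R2C4 = 2 (sole candidate).
R2C5 = 6 (sole candidate).
R4C8 = 5: row 4 has {1,3,4,6,8,9}; col 8 has {1,2,3,4,6,7,8,9}; box has {2,3,4,6,8} → only 5 remains.
R4C9 = 7: row 4 has {1,3,4,5,6,8,9}; col 9 has {2,3,4,5,6,8,9}; box has {2,3,4,5,6,8} → only 7 remains.
R5C7 = 9 (sole candidate).
R5C9 = 1 (sole candidate).
R6C5 = 1 (sole candidate).
R8C2 = 1 (sole candidate).
R8C5 = 3 (sole candidate).
R1C4 = 7 (sole candidate).
R4C5 = 2: row 4 has {1,3,4,5,6,7,8,9}; col 5 has {1,3,4,5,6,8,9}; box has {1,3,4,5,6,8,9} → only 2 remains.

198324657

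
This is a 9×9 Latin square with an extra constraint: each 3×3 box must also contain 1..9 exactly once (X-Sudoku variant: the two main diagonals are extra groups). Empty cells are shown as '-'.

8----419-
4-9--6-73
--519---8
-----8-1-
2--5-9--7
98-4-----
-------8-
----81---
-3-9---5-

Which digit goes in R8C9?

R2C4 = 8: in row 2, 8 can only go here (every other open cell in that row sees an 8).
R2C2 = 1: in row 2, 1 can only go here (every other open cell in that row sees a 1).
R3C8 = 4: in row 3, 4 can only go here (every other open cell in that row sees a 4).
R5C3 = 1: in row 5, 1 can only go here (every other open cell in that row sees a 1).
R5C7 = 8: in row 5, 8 can only go here (every other open cell in that row sees an 8).
R5C2 = 4: in row 5, 4 can only go here (every other open cell in that row sees a 4).
R6C5 = 1: in row 6, 1 can only go here (every other open cell in that row sees a 1).
R9C1 = 1: in row 9, 1 can only go here (every other open cell in that row sees a 1).
R9C3 = 8: in row 9, 8 can only go here (every other open cell in that row sees an 8).
R7C9 = 1: in row 7, 1 can only go here (every other open cell in that row sees a 1).
R8C3 = 4: in column 3, 4 can only go here (every other open cell in that column sees a 4).
R7C6 = 5: in column 6, 5 can only go here (every other open cell in that column sees a 5).
R7C7 = 9: in main diagonal, 9 can only go here (every other open cell in that diagonal sees a 9).
R4C9 = 9: in row 4, 9 can only go here (every other open cell in that row sees a 9).
R4C7 = 4: in row 4, 4 can only go here (every other open cell in that row sees a 4).
R7C5 = 4: in row 7, 4 can only go here (every other open cell in that row sees a 4).
R7C4 = 3: in row 7, 3 can only go here (every other open cell in that row sees a 3).
R8C2 = 9: in row 8, 9 can only go here (every other open cell in that row sees a 9).
R8C1 = 5: in row 8, 5 can only go here (every other open cell in that row sees a 5).
R4C2 = 5: in row 4, 5 can only go here (every other open cell in that row sees a 5).
R9C9 = 4: in row 9, 4 can only go here (every other open cell in that row sees a 4).
R5C5 = 3: in anti-diagonal, 3 can only go here (every other open cell in that diagonal sees a 3).
R1C9 = 5: in anti-diagonal, 5 can only go here (every other open cell in that diagonal sees a 5).
R2C7 = 2: row 2 has {1,3,4,6,7,8,9}; col 7 has {1,4,8,9}; box has {1,3,4,5,7,8,9} → only 2 remains.
R3C7 = 6: row 3 has {1,4,5,8,9}; col 7 has {1,2,4,8,9}; box has {1,2,3,4,5,7,8,9}; anti-diagonal has {1,3,4,5,7,8,9} → only 6 remains.
R5C8 = 6: row 5 has {1,2,3,4,5,7,8,9}; col 8 has {1,4,5,7,8,9}; box has {1,4,7,8,9} → only 6 remains.
R6C9 = 2: row 6 has {1,4,8,9}; col 9 has {1,3,4,5,7,8,9}; box has {1,4,6,7,8,9} → only 2 remains.
R7C3 = 2: row 7 has {1,3,4,5,8,9}; col 3 has {1,4,5,8,9}; box has {1,3,4,5,8,9}; anti-diagonal has {1,3,4,5,6,7,8,9} → only 2 remains.
R8C8 = 2: row 8 has {1,4,5,8,9}; col 8 has {1,4,5,6,7,8,9}; box has {1,4,5,8,9}; main diagonal has {1,3,4,5,8,9} → only 2 remains.
R8C9 = 6: row 8 has {1,2,4,5,8,9}; col 9 has {1,2,3,4,5,7,8,9}; box has {1,2,4,5,8,9} → only 6 remains.

6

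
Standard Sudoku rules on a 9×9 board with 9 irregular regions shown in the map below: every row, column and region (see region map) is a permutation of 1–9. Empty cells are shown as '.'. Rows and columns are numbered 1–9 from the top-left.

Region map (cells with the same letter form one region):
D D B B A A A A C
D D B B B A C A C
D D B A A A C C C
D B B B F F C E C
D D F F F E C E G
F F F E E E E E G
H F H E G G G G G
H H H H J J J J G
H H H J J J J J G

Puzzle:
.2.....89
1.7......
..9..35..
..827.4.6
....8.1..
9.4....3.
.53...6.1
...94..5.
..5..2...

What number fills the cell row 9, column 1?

8

row 1, column 7 = 7 (sole candidate).
row 4, column 6 = 1 (sole candidate).
row 4, column 8 = 9 (sole candidate).
row 6, column 2 = 6 (sole candidate).
row 4, column 2 = 3 (sole candidate).
row 5, column 3 = 2 (sole candidate).
row 5, column 4 = 3 (sole candidate).
row 4, column 1 = 5 (sole candidate).
row 1, column 1 = 3 (hidden single in row 1).
row 5, column 2 = 9 (hidden single in row 5).
row 2, column 6 = 9 (hidden single in row 2).
row 7, column 5 = 9 (hidden single in row 7).
row 9, column 7 = 9 (hidden single in row 9).
row 9, column 5 = 3 (hidden single in column 5).
row 8, column 7 = 8 (sole candidate).
row 6, column 7 = 2 (sole candidate).
row 2, column 7 = 3 (sole candidate).
row 8, column 9 = 3 (hidden single in row 8).
row 8, column 1 = 2 (hidden single in row 8).
row 7, column 8 = 2 (hidden single in row 7).
row 3, column 8 = 7 (sole candidate).
row 2, column 9 = 2 (hidden single in row 2).
row 3, column 9 = 8 (sole candidate).
row 3, column 2 = 4 (sole candidate).
row 2, column 2 = 8 (sole candidate).
row 3, column 1 = 6 (sole candidate).
row 3, column 4 = 1 (sole candidate).
row 3, column 5 = 2 (sole candidate).
row 5, column 1 = 7 (sole candidate).
row 1, column 3 = 1 (hidden single in row 1).
row 8, column 3 = 6 (sole candidate).
row 8, column 6 = 7 (sole candidate).
row 9, column 4 = 6 (sole candidate).
row 9, column 8 = 1 (sole candidate).
row 8, column 2 = 1 (sole candidate).
row 9, column 2 = 7 (sole candidate).
row 9, column 9 = 4 (sole candidate).
row 5, column 9 = 5 (sole candidate).
row 6, column 9 = 7 (sole candidate).
row 7, column 6 = 8 (sole candidate).
row 9, column 1 = 8: row 9 has {1,2,3,4,5,6,7,9}; col 1 has {1,2,3,5,6,7,9}; region has {1,2,3,5,6,7,9} → only 8 remains.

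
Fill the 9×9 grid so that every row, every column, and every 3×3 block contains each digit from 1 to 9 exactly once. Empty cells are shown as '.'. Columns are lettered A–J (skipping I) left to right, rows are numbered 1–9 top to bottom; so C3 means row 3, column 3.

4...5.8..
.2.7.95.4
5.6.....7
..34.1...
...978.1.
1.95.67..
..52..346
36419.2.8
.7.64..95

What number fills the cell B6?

D1 = 3: row 1 has {4,5,8}; col 4 has {1,2,4,5,6,7,9}; box has {5,7,9} → only 3 remains.
F1 = 2: row 1 has {3,4,5,8}; col 6 has {1,6,8,9}; box has {3,5,7,9} → only 2 remains.
H1 = 6: row 1 has {2,3,4,5,8}; col 8 has {1,4,9}; box has {4,5,7,8} → only 6 remains.
A2 = 8: row 2 has {2,4,5,7,9}; col 1 has {1,3,4,5}; box has {2,4,5,6} → only 8 remains.
C2 = 1: row 2 has {2,4,5,7,8,9}; col 3 has {3,4,5,6,9}; box has {2,4,5,6,8} → only 1 remains.
E2 = 6: row 2 has {1,2,4,5,7,8,9}; col 5 has {4,5,7,9}; box has {2,3,5,7,9} → only 6 remains.
H2 = 3: row 2 has {1,2,4,5,6,7,8,9}; col 8 has {1,4,6,9}; box has {4,5,6,7,8} → only 3 remains.
D3 = 8: row 3 has {5,6,7}; col 4 has {1,2,3,4,5,6,7,9}; box has {2,3,5,6,7,9} → only 8 remains.
E3 = 1: row 3 has {5,6,7,8}; col 5 has {4,5,6,7,9}; box has {2,3,5,6,7,8,9} → only 1 remains.
F3 = 4: row 3 has {1,5,6,7,8}; col 6 has {1,2,6,8,9}; box has {1,2,3,5,6,7,8,9} → only 4 remains.
G3 = 9: row 3 has {1,4,5,6,7,8}; col 7 has {2,3,5,7,8}; box has {3,4,5,6,7,8} → only 9 remains.
H3 = 2: row 3 has {1,4,5,6,7,8,9}; col 8 has {1,3,4,6,9}; box has {3,4,5,6,7,8,9} → only 2 remains.
E4 = 2: row 4 has {1,3,4}; col 5 has {1,4,5,6,7,9}; box has {1,4,5,6,7,8,9} → only 2 remains.
G4 = 6: row 4 has {1,2,3,4}; col 7 has {2,3,5,7,8,9}; box has {1,7} → only 6 remains.
J4 = 9: row 4 has {1,2,3,4,6}; col 9 has {4,5,6,7,8}; box has {1,6,7} → only 9 remains.
C5 = 2: row 5 has {1,7,8,9}; col 3 has {1,3,4,5,6,9}; box has {1,3,9} → only 2 remains.
G5 = 4: row 5 has {1,2,7,8,9}; col 7 has {2,3,5,6,7,8,9}; box has {1,6,7,9} → only 4 remains.
J5 = 3: row 5 has {1,2,4,7,8,9}; col 9 has {4,5,6,7,8,9}; box has {1,4,6,7,9} → only 3 remains.
E6 = 3: row 6 has {1,5,6,7,9}; col 5 has {1,2,4,5,6,7,9}; box has {1,2,4,5,6,7,8,9} → only 3 remains.
H6 = 8: row 6 has {1,3,5,6,7,9}; col 8 has {1,2,3,4,6,9}; box has {1,3,4,6,7,9} → only 8 remains.
J6 = 2: row 6 has {1,3,5,6,7,8,9}; col 9 has {3,4,5,6,7,8,9}; box has {1,3,4,6,7,8,9} → only 2 remains.
A7 = 9: row 7 has {2,3,4,5,6}; col 1 has {1,3,4,5,8}; box has {3,4,5,6,7} → only 9 remains.
E7 = 8: row 7 has {2,3,4,5,6,9}; col 5 has {1,2,3,4,5,6,7,9}; box has {1,2,4,6,9} → only 8 remains.
F7 = 7: row 7 has {2,3,4,5,6,8,9}; col 6 has {1,2,4,6,8,9}; box has {1,2,4,6,8,9} → only 7 remains.
F8 = 5: row 8 has {1,2,3,4,6,8,9}; col 6 has {1,2,4,6,7,8,9}; box has {1,2,4,6,7,8,9} → only 5 remains.
H8 = 7: row 8 has {1,2,3,4,5,6,8,9}; col 8 has {1,2,3,4,6,8,9}; box has {2,3,4,5,6,8,9} → only 7 remains.
A9 = 2: row 9 has {4,5,6,7,9}; col 1 has {1,3,4,5,8,9}; box has {3,4,5,6,7,9} → only 2 remains.
C9 = 8: row 9 has {2,4,5,6,7,9}; col 3 has {1,2,3,4,5,6,9}; box has {2,3,4,5,6,7,9} → only 8 remains.
F9 = 3: row 9 has {2,4,5,6,7,8,9}; col 6 has {1,2,4,5,6,7,8,9}; box has {1,2,4,5,6,7,8,9} → only 3 remains.
G9 = 1: row 9 has {2,3,4,5,6,7,8,9}; col 7 has {2,3,4,5,6,7,8,9}; box has {2,3,4,5,6,7,8,9} → only 1 remains.
B1 = 9: row 1 has {2,3,4,5,6,8}; col 2 has {2,6,7}; box has {1,2,4,5,6,8} → only 9 remains.
C1 = 7: row 1 has {2,3,4,5,6,8,9}; col 3 has {1,2,3,4,5,6,8,9}; box has {1,2,4,5,6,8,9} → only 7 remains.
J1 = 1: row 1 has {2,3,4,5,6,7,8,9}; col 9 has {2,3,4,5,6,7,8,9}; box has {2,3,4,5,6,7,8,9} → only 1 remains.
B3 = 3: row 3 has {1,2,4,5,6,7,8,9}; col 2 has {2,6,7,9}; box has {1,2,4,5,6,7,8,9} → only 3 remains.
A4 = 7: row 4 has {1,2,3,4,6,9}; col 1 has {1,2,3,4,5,8,9}; box has {1,2,3,9} → only 7 remains.
H4 = 5: row 4 has {1,2,3,4,6,7,9}; col 8 has {1,2,3,4,6,7,8,9}; box has {1,2,3,4,6,7,8,9} → only 5 remains.
A5 = 6: row 5 has {1,2,3,4,7,8,9}; col 1 has {1,2,3,4,5,7,8,9}; box has {1,2,3,7,9} → only 6 remains.
B5 = 5: row 5 has {1,2,3,4,6,7,8,9}; col 2 has {2,3,6,7,9}; box has {1,2,3,6,7,9} → only 5 remains.
B6 = 4: row 6 has {1,2,3,5,6,7,8,9}; col 2 has {2,3,5,6,7,9}; box has {1,2,3,5,6,7,9} → only 4 remains.

4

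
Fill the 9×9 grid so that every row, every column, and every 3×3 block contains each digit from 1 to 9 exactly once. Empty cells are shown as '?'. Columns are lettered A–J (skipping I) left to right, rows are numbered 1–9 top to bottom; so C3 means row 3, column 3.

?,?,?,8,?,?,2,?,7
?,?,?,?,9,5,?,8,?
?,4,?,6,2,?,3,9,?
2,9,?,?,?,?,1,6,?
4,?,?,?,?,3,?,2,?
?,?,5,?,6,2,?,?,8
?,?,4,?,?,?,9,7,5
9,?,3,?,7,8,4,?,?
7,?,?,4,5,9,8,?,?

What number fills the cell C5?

G2 = 6: row 2 has {5,8,9}; col 7 has {1,2,3,4,8,9}; box has {2,3,7,8,9} → only 6 remains.
J3 = 1: row 3 has {2,3,4,6,9}; col 9 has {5,7,8}; box has {2,3,6,7,8,9} → only 1 remains.
J5 = 9: row 5 has {2,3,4}; col 9 has {1,5,7,8}; box has {1,2,6,8} → only 9 remains.
G6 = 7: row 6 has {2,5,6,8}; col 7 has {1,2,3,4,6,8,9}; box has {1,2,6,8,9} → only 7 remains.
H8 = 1: row 8 has {3,4,7,8,9}; col 8 has {2,6,7,8,9}; box has {4,5,7,8,9} → only 1 remains.
H9 = 3: row 9 has {4,5,7,8,9}; col 8 has {1,2,6,7,8,9}; box has {1,4,5,7,8,9} → only 3 remains.
J2 = 4: row 2 has {5,6,8,9}; col 9 has {1,5,7,8,9}; box has {1,2,3,6,7,8,9} → only 4 remains.
F3 = 7: row 3 has {1,2,3,4,6,9}; col 6 has {2,3,5,8,9}; box has {2,5,6,8,9} → only 7 remains.
F4 = 4: row 4 has {1,2,6,9}; col 6 has {2,3,5,7,8,9}; box has {2,3,6} → only 4 remains.
J4 = 3: row 4 has {1,2,4,6,9}; col 9 has {1,4,5,7,8,9}; box has {1,2,6,7,8,9} → only 3 remains.
G5 = 5: row 5 has {2,3,4,9}; col 7 has {1,2,3,4,6,7,8,9}; box has {1,2,3,6,7,8,9} → only 5 remains.
H6 = 4: row 6 has {2,5,6,7,8}; col 8 has {1,2,3,6,7,8,9}; box has {1,2,3,5,6,7,8,9} → only 4 remains.
D8 = 2: row 8 has {1,3,4,7,8,9}; col 4 has {4,6,8}; box has {4,5,7,8,9} → only 2 remains.
J8 = 6: row 8 has {1,2,3,4,7,8,9}; col 9 has {1,3,4,5,7,8,9}; box has {1,3,4,5,7,8,9} → only 6 remains.
J9 = 2: row 9 has {3,4,5,7,8,9}; col 9 has {1,3,4,5,6,7,8,9}; box has {1,3,4,5,6,7,8,9} → only 2 remains.
F1 = 1: row 1 has {2,7,8}; col 6 has {2,3,4,5,7,8,9}; box has {2,5,6,7,8,9} → only 1 remains.
H1 = 5: row 1 has {1,2,7,8}; col 8 has {1,2,3,4,6,7,8,9}; box has {1,2,3,4,6,7,8,9} → only 5 remains.
D2 = 3: row 2 has {4,5,6,8,9}; col 4 has {2,4,6,8}; box has {1,2,5,6,7,8,9} → only 3 remains.
C3 = 8: row 3 has {1,2,3,4,6,7,9}; col 3 has {3,4,5}; box has {4} → only 8 remains.
C4 = 7: row 4 has {1,2,3,4,6,9}; col 3 has {3,4,5,8}; box has {2,4,5,9} → only 7 remains.
D4 = 5: row 4 has {1,2,3,4,6,7,9}; col 4 has {2,3,4,6,8}; box has {2,3,4,6} → only 5 remains.
E4 = 8: row 4 has {1,2,3,4,5,6,7,9}; col 5 has {2,5,6,7,9}; box has {2,3,4,5,6} → only 8 remains.
E5 = 1: row 5 has {2,3,4,5,9}; col 5 has {2,5,6,7,8,9}; box has {2,3,4,5,6,8} → only 1 remains.
D6 = 9: row 6 has {2,4,5,6,7,8}; col 4 has {2,3,4,5,6,8}; box has {1,2,3,4,5,6,8} → only 9 remains.
D7 = 1: row 7 has {4,5,7,9}; col 4 has {2,3,4,5,6,8,9}; box has {2,4,5,7,8,9} → only 1 remains.
E7 = 3: row 7 has {1,4,5,7,9}; col 5 has {1,2,5,6,7,8,9}; box has {1,2,4,5,7,8,9} → only 3 remains.
F7 = 6: row 7 has {1,3,4,5,7,9}; col 6 has {1,2,3,4,5,7,8,9}; box has {1,2,3,4,5,7,8,9} → only 6 remains.
B8 = 5: row 8 has {1,2,3,4,6,7,8,9}; col 2 has {4,9}; box has {3,4,7,9} → only 5 remains.
E1 = 4: row 1 has {1,2,5,7,8}; col 5 has {1,2,3,5,6,7,8,9}; box has {1,2,3,5,6,7,8,9} → only 4 remains.
A2 = 1: row 2 has {3,4,5,6,8,9}; col 1 has {2,4,7,9}; box has {4,8} → only 1 remains.
C2 = 2: row 2 has {1,3,4,5,6,8,9}; col 3 has {3,4,5,7,8}; box has {1,4,8} → only 2 remains.
A3 = 5: row 3 has {1,2,3,4,6,7,8,9}; col 1 has {1,2,4,7,9}; box has {1,2,4,8} → only 5 remains.
C5 = 6: row 5 has {1,2,3,4,5,9}; col 3 has {2,3,4,5,7,8}; box has {2,4,5,7,9} → only 6 remains.

6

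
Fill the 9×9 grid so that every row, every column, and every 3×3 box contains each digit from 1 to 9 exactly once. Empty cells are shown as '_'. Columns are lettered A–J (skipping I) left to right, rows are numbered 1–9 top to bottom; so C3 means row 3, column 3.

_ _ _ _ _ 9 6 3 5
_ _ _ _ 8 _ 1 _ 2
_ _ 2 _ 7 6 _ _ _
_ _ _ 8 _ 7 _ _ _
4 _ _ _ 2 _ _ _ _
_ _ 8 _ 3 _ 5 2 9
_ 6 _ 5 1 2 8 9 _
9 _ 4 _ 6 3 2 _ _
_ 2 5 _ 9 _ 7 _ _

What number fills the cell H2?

7

E1 = 4: row 1 has {3,5,6,9}; col 5 has {1,2,3,6,7,8,9}; box has {6,7,8,9} → only 4 remains.
D2 = 3: row 2 has {1,2,8}; col 4 has {5,8}; box has {4,6,7,8,9} → only 3 remains.
F2 = 5: row 2 has {1,2,3,8}; col 6 has {2,3,6,7,9}; box has {3,4,6,7,8,9} → only 5 remains.
D3 = 1: row 3 has {2,6,7}; col 4 has {3,5,8}; box has {3,4,5,6,7,8,9} → only 1 remains.
E4 = 5: row 4 has {7,8}; col 5 has {1,2,3,4,6,7,8,9}; box has {2,3,7,8} → only 5 remains.
F5 = 1: row 5 has {2,4}; col 6 has {2,3,5,6,7,9}; box has {2,3,5,7,8} → only 1 remains.
G5 = 3: row 5 has {1,2,4}; col 7 has {1,2,5,6,7,8}; box has {2,5,9} → only 3 remains.
F6 = 4: row 6 has {2,3,5,8,9}; col 6 has {1,2,3,5,6,7,9}; box has {1,2,3,5,7,8} → only 4 remains.
D8 = 7: row 8 has {2,3,4,6,9}; col 4 has {1,3,5,8}; box has {1,2,3,5,6,9} → only 7 remains.
J8 = 1: row 8 has {2,3,4,6,7,9}; col 9 has {2,5,9}; box has {2,7,8,9} → only 1 remains.
D9 = 4: row 9 has {2,5,7,9}; col 4 has {1,3,5,7,8}; box has {1,2,3,5,6,7,9} → only 4 remains.
F9 = 8: row 9 has {2,4,5,7,9}; col 6 has {1,2,3,4,5,6,7,9}; box has {1,2,3,4,5,6,7,9} → only 8 remains.
H9 = 6: row 9 has {2,4,5,7,8,9}; col 8 has {2,3,9}; box has {1,2,7,8,9} → only 6 remains.
J9 = 3: row 9 has {2,4,5,6,7,8,9}; col 9 has {1,2,5,9}; box has {1,2,6,7,8,9} → only 3 remains.
D1 = 2: row 1 has {3,4,5,6,9}; col 4 has {1,3,4,5,7,8}; box has {1,3,4,5,6,7,8,9} → only 2 remains.
G4 = 4: row 4 has {5,7,8}; col 7 has {1,2,3,5,6,7,8}; box has {2,3,5,9} → only 4 remains.
H4 = 1: row 4 has {4,5,7,8}; col 8 has {2,3,6,9}; box has {2,3,4,5,9} → only 1 remains.
J4 = 6: row 4 has {1,4,5,7,8}; col 9 has {1,2,3,5,9}; box has {1,2,3,4,5,9} → only 6 remains.
D6 = 6: row 6 has {2,3,4,5,8,9}; col 4 has {1,2,3,4,5,7,8}; box has {1,2,3,4,5,7,8} → only 6 remains.
J7 = 4: row 7 has {1,2,5,6,8,9}; col 9 has {1,2,3,5,6,9}; box has {1,2,3,6,7,8,9} → only 4 remains.
B8 = 8: row 8 has {1,2,3,4,6,7,9}; col 2 has {2,6}; box has {2,4,5,6,9} → only 8 remains.
H8 = 5: row 8 has {1,2,3,4,6,7,8,9}; col 8 has {1,2,3,6,9}; box has {1,2,3,4,6,7,8,9} → only 5 remains.
A9 = 1: row 9 has {2,3,4,5,6,7,8,9}; col 1 has {4,9}; box has {2,4,5,6,8,9} → only 1 remains.
G3 = 9: row 3 has {1,2,6,7}; col 7 has {1,2,3,4,5,6,7,8}; box has {1,2,3,5,6} → only 9 remains.
J3 = 8: row 3 has {1,2,6,7,9}; col 9 has {1,2,3,4,5,6,9}; box has {1,2,3,5,6,9} → only 8 remains.
D5 = 9: row 5 has {1,2,3,4}; col 4 has {1,2,3,4,5,6,7,8}; box has {1,2,3,4,5,6,7,8} → only 9 remains.
J5 = 7: row 5 has {1,2,3,4,9}; col 9 has {1,2,3,4,5,6,8,9}; box has {1,2,3,4,5,6,9} → only 7 remains.
A6 = 7: row 6 has {2,3,4,5,6,8,9}; col 1 has {1,4,9}; box has {4,8} → only 7 remains.
B6 = 1: row 6 has {2,3,4,5,6,7,8,9}; col 2 has {2,6,8}; box has {4,7,8} → only 1 remains.
A7 = 3: row 7 has {1,2,4,5,6,8,9}; col 1 has {1,4,7,9}; box has {1,2,4,5,6,8,9} → only 3 remains.
C7 = 7: row 7 has {1,2,3,4,5,6,8,9}; col 3 has {2,4,5,8}; box has {1,2,3,4,5,6,8,9} → only 7 remains.
A1 = 8: row 1 has {2,3,4,5,6,9}; col 1 has {1,3,4,7,9}; box has {2} → only 8 remains.
B1 = 7: row 1 has {2,3,4,5,6,8,9}; col 2 has {1,2,6,8}; box has {2,8} → only 7 remains.
C1 = 1: row 1 has {2,3,4,5,6,7,8,9}; col 3 has {2,4,5,7,8}; box has {2,7,8} → only 1 remains.
A2 = 6: row 2 has {1,2,3,5,8}; col 1 has {1,3,4,7,8,9}; box has {1,2,7,8} → only 6 remains.
C2 = 9: row 2 has {1,2,3,5,6,8}; col 3 has {1,2,4,5,7,8}; box has {1,2,6,7,8} → only 9 remains.
A3 = 5: row 3 has {1,2,6,7,8,9}; col 1 has {1,3,4,6,7,8,9}; box has {1,2,6,7,8,9} → only 5 remains.
H3 = 4: row 3 has {1,2,5,6,7,8,9}; col 8 has {1,2,3,5,6,9}; box has {1,2,3,5,6,8,9} → only 4 remains.
A4 = 2: row 4 has {1,4,5,6,7,8}; col 1 has {1,3,4,5,6,7,8,9}; box has {1,4,7,8} → only 2 remains.
C4 = 3: row 4 has {1,2,4,5,6,7,8}; col 3 has {1,2,4,5,7,8,9}; box has {1,2,4,7,8} → only 3 remains.
B5 = 5: row 5 has {1,2,3,4,7,9}; col 2 has {1,2,6,7,8}; box has {1,2,3,4,7,8} → only 5 remains.
C5 = 6: row 5 has {1,2,3,4,5,7,9}; col 3 has {1,2,3,4,5,7,8,9}; box has {1,2,3,4,5,7,8} → only 6 remains.
H5 = 8: row 5 has {1,2,3,4,5,6,7,9}; col 8 has {1,2,3,4,5,6,9}; box has {1,2,3,4,5,6,7,9} → only 8 remains.
B2 = 4: row 2 has {1,2,3,5,6,8,9}; col 2 has {1,2,5,6,7,8}; box has {1,2,5,6,7,8,9} → only 4 remains.
H2 = 7: row 2 has {1,2,3,4,5,6,8,9}; col 8 has {1,2,3,4,5,6,8,9}; box has {1,2,3,4,5,6,8,9} → only 7 remains.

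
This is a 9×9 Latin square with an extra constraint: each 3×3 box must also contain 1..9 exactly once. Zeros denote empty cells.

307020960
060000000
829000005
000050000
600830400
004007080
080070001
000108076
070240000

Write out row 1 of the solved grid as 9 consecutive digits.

347521968

r8c5 = 9 (sole candidate).
r1c9 = 8: in row 1, 8 can only go here (every other open cell in that row sees an 8).
r2c5 = 8 (hidden single in row 2).
r4c3 = 8 (hidden single in row 4).
r5c9 = 7 (hidden single in row 5).
r4c1 = 7 (hidden single in row 4).
r9c7 = 8 (hidden single in row 9).
r2c9 = 4 (hidden single in column 9).
r7c8 = 4 (hidden single in column 8).
r7c1 = 9 (hidden single in row 7).
r8c1 = 4 (hidden single in column 1).
r6c1 = 2 (hidden single in column 1).
r1c2 = 4: in column 2, 4 can only go here (every other open cell in that column sees a 4).
r1c4 = 5: row 1 has {2,3,4,6,7,8,9}; col 4 has {1,2,8}; box has {2,8} → only 5 remains.
r1c6 = 1: row 1 has {2,3,4,5,6,7,8,9}; col 6 has {7,8}; box has {2,5,8} → only 1 remains.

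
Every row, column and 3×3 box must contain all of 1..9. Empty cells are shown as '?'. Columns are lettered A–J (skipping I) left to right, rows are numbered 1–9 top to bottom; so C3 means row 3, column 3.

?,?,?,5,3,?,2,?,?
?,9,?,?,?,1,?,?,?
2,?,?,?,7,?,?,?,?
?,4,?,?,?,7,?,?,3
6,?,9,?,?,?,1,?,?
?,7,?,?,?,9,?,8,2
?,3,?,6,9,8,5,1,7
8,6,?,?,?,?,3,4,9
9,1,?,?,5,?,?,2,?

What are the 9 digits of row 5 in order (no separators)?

B1 = 8 (sole candidate).
B3 = 5 (sole candidate).
B5 = 2: row 5 has {1,6,9}; col 2 has {1,3,4,5,6,7,8,9}; box has {4,6,7,9} → only 2 remains.
A7 = 4 (sole candidate).
C7 = 2 (sole candidate).
F8 = 2 (sole candidate).
C9 = 7 (sole candidate).
C8 = 5 (sole candidate).
E8 = 1 (sole candidate).
D8 = 7 (sole candidate).
H1 = 9 (hidden single in row 1).
A1 = 7 (hidden single in row 1).
A2 = 3 (sole candidate).
H3 = 3 (hidden single in row 3).
D3 = 9 (hidden single in row 3).
G4 = 9 (hidden single in row 4).
H5 = 7: in row 5, 7 can only go here (every other open cell in that row sees a 7).
G2 = 7 (hidden single in row 2).
A6 = 5 (hidden single in row 6).
A4 = 1 (sole candidate).
C4 = 8 (sole candidate).
D4 = 2 (sole candidate).
E4 = 6 (sole candidate).
H4 = 5 (sole candidate).
J5 = 4: row 5 has {1,2,6,7,9}; col 9 has {2,3,7,9}; box has {1,2,3,5,7,8,9} → only 4 remains.
C6 = 3 (sole candidate).
E6 = 4 (sole candidate).
G6 = 6 (sole candidate).
G9 = 8 (sole candidate).
J9 = 6 (sole candidate).
J1 = 1 (sole candidate).
H2 = 6 (sole candidate).
G3 = 4 (sole candidate).
J3 = 8 (sole candidate).
E5 = 8: row 5 has {1,2,4,6,7,9}; col 5 has {1,3,4,5,6,7,9}; box has {2,4,6,7,9} → only 8 remains.
D6 = 1 (sole candidate).
C2 = 4 (sole candidate).
D2 = 8 (sole candidate).
E2 = 2 (sole candidate).
J2 = 5 (sole candidate).
F3 = 6 (sole candidate).
D5 = 3: row 5 has {1,2,4,6,7,8,9}; col 4 has {1,2,5,6,7,8,9}; box has {1,2,4,6,7,8,9} → only 3 remains.
F5 = 5: row 5 has {1,2,3,4,6,7,8,9}; col 6 has {1,2,6,7,8,9}; box has {1,2,3,4,6,7,8,9} → only 5 remains.

629385174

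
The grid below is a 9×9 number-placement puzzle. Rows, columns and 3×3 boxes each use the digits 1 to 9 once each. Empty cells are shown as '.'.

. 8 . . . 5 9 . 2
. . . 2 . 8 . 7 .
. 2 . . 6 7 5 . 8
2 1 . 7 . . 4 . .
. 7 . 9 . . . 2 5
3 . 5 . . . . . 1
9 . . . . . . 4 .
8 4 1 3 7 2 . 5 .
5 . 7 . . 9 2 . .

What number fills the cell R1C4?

R8C7 = 6 (sole candidate).
R8C9 = 9 (sole candidate).
R9C9 = 3 (sole candidate).
R4C9 = 6 (sole candidate).
R7C9 = 7 (sole candidate).
R9C2 = 6 (sole candidate).
R2C9 = 4 (sole candidate).
R4C6 = 3 (sole candidate).
R6C2 = 9 (sole candidate).
R6C8 = 8 (sole candidate).
R7C2 = 3 (sole candidate).
R7C3 = 2 (sole candidate).
R9C8 = 1 (sole candidate).
R2C2 = 5 (sole candidate).
R3C8 = 3 (sole candidate).
R4C3 = 8 (sole candidate).
R4C5 = 5 (sole candidate).
R4C8 = 9 (sole candidate).
R5C7 = 3 (sole candidate).
R6C7 = 7 (sole candidate).
R7C7 = 8 (sole candidate).
R1C8 = 6 (sole candidate).
R2C7 = 1 (sole candidate).
R7C5 = 1 (sole candidate).
R7C6 = 6 (sole candidate).
R2C1 = 6 (sole candidate).
R5C1 = 4 (sole candidate).
R5C3 = 6 (sole candidate).
R5C5 = 8 (sole candidate).
R5C6 = 1 (sole candidate).
R6C6 = 4 (sole candidate).
R7C4 = 5 (sole candidate).
R9C5 = 4 (sole candidate).
R1C5 = 3 (sole candidate).
R2C5 = 9 (sole candidate).
R3C1 = 1 (sole candidate).
R3C4 = 4 (sole candidate).
R6C4 = 6 (sole candidate).
R6C5 = 2 (sole candidate).
R9C4 = 8 (sole candidate).
R1C1 = 7 (sole candidate).
R1C3 = 4 (sole candidate).
R1C4 = 1: row 1 has {2,3,4,5,6,7,8,9}; col 4 has {2,3,4,5,6,7,8,9}; box has {2,3,4,5,6,7,8,9} → only 1 remains.

1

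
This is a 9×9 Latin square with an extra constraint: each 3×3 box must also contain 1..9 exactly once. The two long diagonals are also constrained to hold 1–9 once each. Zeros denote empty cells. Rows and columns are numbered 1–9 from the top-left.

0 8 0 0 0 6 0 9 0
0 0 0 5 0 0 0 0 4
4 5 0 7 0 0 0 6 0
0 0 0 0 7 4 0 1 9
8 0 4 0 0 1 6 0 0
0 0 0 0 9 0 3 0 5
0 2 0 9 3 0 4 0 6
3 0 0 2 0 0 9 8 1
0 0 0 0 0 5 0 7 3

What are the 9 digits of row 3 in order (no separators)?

row 4, column 4 = 6 (sole candidate).
row 5, column 4 = 3 (sole candidate).
row 5, column 8 = 2 (sole candidate).
row 5, column 9 = 7 (sole candidate).
row 6, column 4 = 8 (sole candidate).
row 6, column 6 = 2 (sole candidate).
row 6, column 8 = 4 (sole candidate).
row 7, column 8 = 5 (sole candidate).
row 8, column 6 = 7 (sole candidate).
row 9, column 7 = 2 (sole candidate).
row 1, column 9 = 2 (sole candidate).
row 2, column 8 = 3 (sole candidate).
row 3, column 7 = 1: row 3 has {4,5,6,7}; col 7 has {2,3,4,6,9}; box has {2,3,4,6,9}; anti-diagonal has {2,3,4,8} → only 1 remains.
row 3, column 9 = 8: row 3 has {1,4,5,6,7}; col 9 has {1,2,3,4,5,6,7,9}; box has {1,2,3,4,6,9} → only 8 remains.
row 4, column 2 = 3 (sole candidate).
row 4, column 7 = 8 (sole candidate).
row 5, column 2 = 9 (sole candidate).
row 5, column 5 = 5 (sole candidate).
row 7, column 3 = 7 (sole candidate).
row 7, column 6 = 8 (sole candidate).
row 8, column 2 = 6 (sole candidate).
row 8, column 3 = 5 (sole candidate).
row 8, column 5 = 4 (sole candidate).
row 9, column 1 = 9 (sole candidate).
row 9, column 4 = 1 (sole candidate).
row 9, column 5 = 6 (sole candidate).
row 1, column 4 = 4 (sole candidate).
row 1, column 5 = 1 (sole candidate).
row 2, column 6 = 9 (sole candidate).
row 2, column 7 = 7 (sole candidate).
row 3, column 3 = 9: row 3 has {1,4,5,6,7,8}; col 3 has {4,5,7}; box has {4,5,8}; main diagonal has {2,3,4,5,6,8} → only 9 remains.
row 3, column 5 = 2: row 3 has {1,4,5,6,7,8,9}; col 5 has {1,3,4,5,6,7,9}; box has {1,4,5,6,7,9} → only 2 remains.
row 3, column 6 = 3: row 3 has {1,2,4,5,6,7,8,9}; col 6 has {1,2,4,5,6,7,8,9}; box has {1,2,4,5,6,7,9} → only 3 remains.

459723168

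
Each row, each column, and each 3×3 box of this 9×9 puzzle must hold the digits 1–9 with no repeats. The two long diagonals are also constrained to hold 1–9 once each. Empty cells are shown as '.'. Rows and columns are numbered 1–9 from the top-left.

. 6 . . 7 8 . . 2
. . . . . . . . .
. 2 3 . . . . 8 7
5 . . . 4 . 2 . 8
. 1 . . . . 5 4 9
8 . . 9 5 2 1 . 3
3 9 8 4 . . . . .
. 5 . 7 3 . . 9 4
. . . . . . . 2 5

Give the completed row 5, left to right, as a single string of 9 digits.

row 5, column 5 = 6: row 5 has {1,4,5,9}; col 5 has {3,4,5,7}; box has {2,4,5,9}; main diagonal has {2,3,5,9}; anti-diagonal has {2,5,8,9} → only 6 remains.
row 7, column 7 = 7: row 7 has {3,4,8,9}; col 7 has {1,2,5}; box has {2,4,5,9}; main diagonal has {2,3,5,6,9} → only 7 remains.
row 3, column 7 = 4: row 3 has {2,3,7,8}; col 7 has {1,2,5,7}; box has {2,7,8}; anti-diagonal has {2,5,6,8,9} → only 4 remains.
row 4, column 4 = 1: row 4 has {2,4,5,8}; col 4 has {4,7,9}; box has {2,4,5,6,9}; main diagonal has {2,3,5,6,7,9} → only 1 remains.
row 1, column 1 = 4: row 1 has {2,6,7,8}; col 1 has {3,5,8}; box has {2,3,6}; main diagonal has {1,2,3,5,6,7,9} → only 4 remains.
row 2, column 2 = 8: row 2 has {}; col 2 has {1,2,5,6,9}; box has {2,3,4,6}; main diagonal has {1,2,3,4,5,6,7,9} → only 8 remains.
row 2, column 6 = 4: in row 2, 4 can only go here (every other open cell in that row sees a 4).
row 4, column 3 = 9: in row 4, 9 can only go here (every other open cell in that row sees a 9).
row 1, column 7 = 9: in row 1, 9 can only go here (every other open cell in that row sees a 9).
row 4, column 8 = 6: in row 4, 6 can only go here (every other open cell in that row sees a 6).
row 6, column 8 = 7: row 6 has {1,2,3,5,8,9}; col 8 has {2,4,6,8,9}; box has {1,2,3,4,5,6,8,9} → only 7 remains.
row 7, column 8 = 1: row 7 has {3,4,7,8,9}; col 8 has {2,4,6,7,8,9}; box has {2,4,5,7,9} → only 1 remains.
row 7, column 9 = 6: row 7 has {1,3,4,7,8,9}; col 9 has {2,3,4,5,7,8,9}; box has {1,2,4,5,7,9} → only 6 remains.
row 8, column 7 = 8: row 8 has {3,4,5,7,9}; col 7 has {1,2,4,5,7,9}; box has {1,2,4,5,6,7,9} → only 8 remains.
row 9, column 7 = 3: row 9 has {2,5}; col 7 has {1,2,4,5,7,8,9}; box has {1,2,4,5,6,7,8,9} → only 3 remains.
row 2, column 7 = 6: row 2 has {4,8}; col 7 has {1,2,3,4,5,7,8,9}; box has {2,4,7,8,9} → only 6 remains.
row 2, column 8 = 3: row 2 has {4,6,8}; col 8 has {1,2,4,6,7,8,9}; box has {2,4,6,7,8,9}; anti-diagonal has {2,4,5,6,8,9} → only 3 remains.
row 2, column 9 = 1: row 2 has {3,4,6,8}; col 9 has {2,3,4,5,6,7,8,9}; box has {2,3,4,6,7,8,9} → only 1 remains.
row 4, column 6 = 7: row 4 has {1,2,4,5,6,8,9}; col 6 has {2,4,8}; box has {1,2,4,5,6,9}; anti-diagonal has {2,3,4,5,6,8,9} → only 7 remains.
row 5, column 6 = 3: row 5 has {1,4,5,6,9}; col 6 has {2,4,7,8}; box has {1,2,4,5,6,7,9} → only 3 remains.
row 6, column 2 = 4: row 6 has {1,2,3,5,7,8,9}; col 2 has {1,2,5,6,8,9}; box has {1,5,8,9} → only 4 remains.
row 6, column 3 = 6: row 6 has {1,2,3,4,5,7,8,9}; col 3 has {3,8,9}; box has {1,4,5,8,9} → only 6 remains.
row 7, column 5 = 2: row 7 has {1,3,4,6,7,8,9}; col 5 has {3,4,5,6,7}; box has {3,4,7} → only 2 remains.
row 7, column 6 = 5: row 7 has {1,2,3,4,6,7,8,9}; col 6 has {2,3,4,7,8}; box has {2,3,4,7} → only 5 remains.
row 9, column 1 = 1: row 9 has {2,3,5}; col 1 has {3,4,5,8}; box has {3,5,8,9}; anti-diagonal has {2,3,4,5,6,7,8,9} → only 1 remains.
row 9, column 2 = 7: row 9 has {1,2,3,5}; col 2 has {1,2,4,5,6,8,9}; box has {1,3,5,8,9} → only 7 remains.
row 9, column 3 = 4: row 9 has {1,2,3,5,7}; col 3 has {3,6,8,9}; box has {1,3,5,7,8,9} → only 4 remains.
row 1, column 8 = 5: row 1 has {2,4,6,7,8,9}; col 8 has {1,2,3,4,6,7,8,9}; box has {1,2,3,4,6,7,8,9} → only 5 remains.
row 2, column 5 = 9: row 2 has {1,3,4,6,8}; col 5 has {2,3,4,5,6,7}; box has {4,7,8} → only 9 remains.
row 3, column 1 = 9: row 3 has {2,3,4,7,8}; col 1 has {1,3,4,5,8}; box has {2,3,4,6,8} → only 9 remains.
row 3, column 5 = 1: row 3 has {2,3,4,7,8,9}; col 5 has {2,3,4,5,6,7,9}; box has {4,7,8,9} → only 1 remains.
row 3, column 6 = 6: row 3 has {1,2,3,4,7,8,9}; col 6 has {2,3,4,5,7,8}; box has {1,4,7,8,9} → only 6 remains.
row 4, column 2 = 3: row 4 has {1,2,4,5,6,7,8,9}; col 2 has {1,2,4,5,6,7,8,9}; box has {1,4,5,6,8,9} → only 3 remains.
row 5, column 4 = 8: row 5 has {1,3,4,5,6,9}; col 4 has {1,4,7,9}; box has {1,2,3,4,5,6,7,9} → only 8 remains.
row 8, column 3 = 2: row 8 has {3,4,5,7,8,9}; col 3 has {3,4,6,8,9}; box has {1,3,4,5,7,8,9} → only 2 remains.
row 8, column 6 = 1: row 8 has {2,3,4,5,7,8,9}; col 6 has {2,3,4,5,6,7,8}; box has {2,3,4,5,7} → only 1 remains.
row 9, column 4 = 6: row 9 has {1,2,3,4,5,7}; col 4 has {1,4,7,8,9}; box has {1,2,3,4,5,7} → only 6 remains.
row 9, column 5 = 8: row 9 has {1,2,3,4,5,6,7}; col 5 has {1,2,3,4,5,6,7,9}; box has {1,2,3,4,5,6,7} → only 8 remains.
row 9, column 6 = 9: row 9 has {1,2,3,4,5,6,7,8}; col 6 has {1,2,3,4,5,6,7,8}; box has {1,2,3,4,5,6,7,8} → only 9 remains.
row 1, column 3 = 1: row 1 has {2,4,5,6,7,8,9}; col 3 has {2,3,4,6,8,9}; box has {2,3,4,6,8,9} → only 1 remains.
row 1, column 4 = 3: row 1 has {1,2,4,5,6,7,8,9}; col 4 has {1,4,6,7,8,9}; box has {1,4,6,7,8,9} → only 3 remains.
row 2, column 1 = 7: row 2 has {1,3,4,6,8,9}; col 1 has {1,3,4,5,8,9}; box has {1,2,3,4,6,8,9} → only 7 remains.
row 2, column 3 = 5: row 2 has {1,3,4,6,7,8,9}; col 3 has {1,2,3,4,6,8,9}; box has {1,2,3,4,6,7,8,9} → only 5 remains.
row 2, column 4 = 2: row 2 has {1,3,4,5,6,7,8,9}; col 4 has {1,3,4,6,7,8,9}; box has {1,3,4,6,7,8,9} → only 2 remains.
row 3, column 4 = 5: row 3 has {1,2,3,4,6,7,8,9}; col 4 has {1,2,3,4,6,7,8,9}; box has {1,2,3,4,6,7,8,9} → only 5 remains.
row 5, column 1 = 2: row 5 has {1,3,4,5,6,8,9}; col 1 has {1,3,4,5,7,8,9}; box has {1,3,4,5,6,8,9} → only 2 remains.
row 5, column 3 = 7: row 5 has {1,2,3,4,5,6,8,9}; col 3 has {1,2,3,4,5,6,8,9}; box has {1,2,3,4,5,6,8,9} → only 7 remains.

217863549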